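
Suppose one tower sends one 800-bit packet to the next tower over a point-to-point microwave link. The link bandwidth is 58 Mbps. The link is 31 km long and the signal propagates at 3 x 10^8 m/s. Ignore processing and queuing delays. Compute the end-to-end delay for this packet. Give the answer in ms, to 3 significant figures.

0.117 ms

Transmission delay = L/R = 800 / 58000000 = 0.0137931 ms.
Propagation delay = d/s = 31000 m / 300000000 m/s = 0.103333 ms.
Total = 0.117 ms.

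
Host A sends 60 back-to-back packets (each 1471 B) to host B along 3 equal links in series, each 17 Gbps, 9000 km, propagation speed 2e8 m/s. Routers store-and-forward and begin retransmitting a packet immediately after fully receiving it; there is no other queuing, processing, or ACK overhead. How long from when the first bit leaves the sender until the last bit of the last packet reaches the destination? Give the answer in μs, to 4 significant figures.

135000 μs

Per-hop transmission t_tx = L/R = 11768/17000000000 = 0.692235 μs.
Per-hop propagation t_prop = 9000000/200000000 = 45000 μs.
Pipeline fill: first packet needs 3·t_tx to clear all hops; remaining 59 packets each add one t_tx.
Total = (3+60-1)·t_tx + 3·t_prop = 62·0.692235 + 3·45000 = 135000 μs.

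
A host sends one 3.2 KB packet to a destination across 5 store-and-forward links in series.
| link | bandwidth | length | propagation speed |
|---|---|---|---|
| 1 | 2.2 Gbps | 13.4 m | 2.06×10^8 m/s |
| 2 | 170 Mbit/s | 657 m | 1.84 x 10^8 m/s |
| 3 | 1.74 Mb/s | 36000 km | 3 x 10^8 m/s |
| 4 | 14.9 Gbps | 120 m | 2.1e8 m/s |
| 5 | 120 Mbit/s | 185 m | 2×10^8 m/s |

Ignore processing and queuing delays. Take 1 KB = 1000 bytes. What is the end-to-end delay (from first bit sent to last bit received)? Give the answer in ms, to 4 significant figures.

135.1 ms

L = 25600 bits.
Transmission delays (L/R per hop): 0.0116364, 0.150588, 14.7126, 0.00171812, 0.213333 ms; sum = 15.0899 ms.
Propagation delays (d/s per hop): 6.50485e-05, 0.00357065, 120, 0.000571429, 0.000925 ms; sum = 120.005 ms.
End-to-end = 135.1 ms.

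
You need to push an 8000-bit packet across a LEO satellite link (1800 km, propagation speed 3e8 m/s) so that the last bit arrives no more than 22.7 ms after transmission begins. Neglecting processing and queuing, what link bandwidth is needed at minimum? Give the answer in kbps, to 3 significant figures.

Propagation delay = 1800000 / 300000000 = 6 ms.
Transmission budget = 22.7 − 6 = 16.7 ms.
R ≥ L / t_tx = 8000 bits / 0.0167 s = 479 kbps.

479 kbps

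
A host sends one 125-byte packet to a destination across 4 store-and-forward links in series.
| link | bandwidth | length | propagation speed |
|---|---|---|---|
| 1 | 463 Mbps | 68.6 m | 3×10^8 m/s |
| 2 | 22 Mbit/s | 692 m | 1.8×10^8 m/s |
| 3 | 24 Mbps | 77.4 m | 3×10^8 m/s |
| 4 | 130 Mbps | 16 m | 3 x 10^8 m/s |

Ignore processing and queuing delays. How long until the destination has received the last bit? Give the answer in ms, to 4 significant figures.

0.1014 ms

L = 125 × 8 = 1000 bits.
Transmission delays (L/R per hop): 0.00215983, 0.0454545, 0.0416667, 0.00769231 ms; sum = 0.0969733 ms.
Propagation delays (d/s per hop): 0.000228667, 0.00384444, 0.000258, 5.33333e-05 ms; sum = 0.00438444 ms.
End-to-end = 0.1014 ms.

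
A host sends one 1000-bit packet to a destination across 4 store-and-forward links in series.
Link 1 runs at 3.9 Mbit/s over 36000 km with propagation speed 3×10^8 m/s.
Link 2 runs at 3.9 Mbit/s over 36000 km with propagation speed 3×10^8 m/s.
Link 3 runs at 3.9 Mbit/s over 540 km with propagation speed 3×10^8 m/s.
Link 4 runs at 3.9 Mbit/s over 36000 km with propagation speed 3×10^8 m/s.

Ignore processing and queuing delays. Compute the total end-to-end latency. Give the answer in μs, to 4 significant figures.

362800 μs

Transmission delay per hop = L/R = 1000/3900000 = 256.41 μs; 4 hops → 1025.64 μs.
Propagation delays (d/s per hop): 120000, 120000, 1800, 120000 μs; sum = 361800 μs.
End-to-end = 362800 μs.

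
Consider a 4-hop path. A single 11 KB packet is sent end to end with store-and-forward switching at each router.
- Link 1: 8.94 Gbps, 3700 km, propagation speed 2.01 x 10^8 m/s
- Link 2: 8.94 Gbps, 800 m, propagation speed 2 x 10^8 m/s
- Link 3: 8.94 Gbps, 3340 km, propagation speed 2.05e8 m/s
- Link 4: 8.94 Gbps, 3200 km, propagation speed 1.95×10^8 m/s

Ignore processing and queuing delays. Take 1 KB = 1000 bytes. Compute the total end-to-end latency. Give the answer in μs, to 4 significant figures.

L = 88000 bits.
Transmission delay per hop = L/R = 88000/8940000000 = 9.8434 μs; 4 hops → 39.3736 μs.
Propagation delays (d/s per hop): 18408, 4, 16292.7, 16410.3 μs; sum = 51114.9 μs.
End-to-end = 51150 μs.

51150 μs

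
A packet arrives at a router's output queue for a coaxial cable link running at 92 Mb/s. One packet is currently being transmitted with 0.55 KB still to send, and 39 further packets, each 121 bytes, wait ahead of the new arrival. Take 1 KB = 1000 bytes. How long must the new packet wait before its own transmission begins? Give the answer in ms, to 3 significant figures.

Each queued packet: L/R = 968/92000000 = 0.0105217 ms.
39 queued → 0.410348 ms.
Plus remaining 4400 bits of current packet: 0.0478261 ms.
Queuing delay = 0.458 ms.

0.458 ms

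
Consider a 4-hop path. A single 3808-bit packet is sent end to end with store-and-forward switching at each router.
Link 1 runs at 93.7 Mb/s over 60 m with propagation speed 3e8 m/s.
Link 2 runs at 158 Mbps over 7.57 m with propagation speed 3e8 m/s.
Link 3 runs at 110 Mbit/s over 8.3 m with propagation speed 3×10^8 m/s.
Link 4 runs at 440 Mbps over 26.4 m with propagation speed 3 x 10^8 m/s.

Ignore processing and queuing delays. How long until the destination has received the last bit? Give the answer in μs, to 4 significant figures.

Transmission delays (L/R per hop): 40.6403, 24.1013, 34.6182, 8.65455 μs; sum = 108.014 μs.
Propagation delays (d/s per hop): 0.2, 0.0252333, 0.0276667, 0.088 μs; sum = 0.3409 μs.
End-to-end = 108.4 μs.

108.4 μs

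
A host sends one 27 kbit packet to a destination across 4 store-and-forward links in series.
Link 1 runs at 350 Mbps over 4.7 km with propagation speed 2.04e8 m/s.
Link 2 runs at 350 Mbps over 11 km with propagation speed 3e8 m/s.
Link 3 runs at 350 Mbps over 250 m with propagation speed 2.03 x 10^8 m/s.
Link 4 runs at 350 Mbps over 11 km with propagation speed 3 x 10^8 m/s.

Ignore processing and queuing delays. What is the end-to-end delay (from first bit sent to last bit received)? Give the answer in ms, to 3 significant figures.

L = 27000 bits.
Transmission delay per hop = L/R = 27000/350000000 = 0.0771429 ms; 4 hops → 0.308571 ms.
Propagation delays (d/s per hop): 0.0230392, 0.0366667, 0.00123153, 0.0366667 ms; sum = 0.0976041 ms.
End-to-end = 0.406 ms.

0.406 ms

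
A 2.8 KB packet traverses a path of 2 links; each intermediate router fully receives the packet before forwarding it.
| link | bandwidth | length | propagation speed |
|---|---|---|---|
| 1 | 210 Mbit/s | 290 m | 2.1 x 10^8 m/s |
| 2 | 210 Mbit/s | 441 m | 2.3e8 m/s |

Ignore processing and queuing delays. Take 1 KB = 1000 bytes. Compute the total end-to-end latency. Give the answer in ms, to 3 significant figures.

0.217 ms

L = 22400 bits.
Transmission delay per hop = L/R = 22400/210000000 = 0.106667 ms; 2 hops → 0.213333 ms.
Propagation delays (d/s per hop): 0.00138095, 0.00191739 ms; sum = 0.00329834 ms.
End-to-end = 0.217 ms.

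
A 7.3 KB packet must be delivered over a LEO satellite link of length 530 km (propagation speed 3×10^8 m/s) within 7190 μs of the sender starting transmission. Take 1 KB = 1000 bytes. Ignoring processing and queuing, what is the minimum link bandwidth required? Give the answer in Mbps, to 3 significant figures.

L = 58400 bits.
Propagation delay = 530000 / 300000000 = 1766.67 μs.
Transmission budget = 7190 − 1766.67 = 5423.33 μs.
R ≥ L / t_tx = 58400 bits / 0.00542333 s = 10.8 Mbps.

10.8 Mbps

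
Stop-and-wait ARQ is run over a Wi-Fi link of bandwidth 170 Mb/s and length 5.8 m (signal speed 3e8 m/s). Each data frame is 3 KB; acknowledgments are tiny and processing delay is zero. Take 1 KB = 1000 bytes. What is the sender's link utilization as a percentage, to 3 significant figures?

100 %

t_tx = L/R = 24000/170000000 = 0.000141176 s.
t_prop = 5.8/300000000 = 1.93333e-08 s; RTT = 3.86667e-08 s.
Cycle = t_tx + RTT = 0.000141215 s.
Utilization = t_tx / cycle = 0.000141176/0.000141215 = 100 %.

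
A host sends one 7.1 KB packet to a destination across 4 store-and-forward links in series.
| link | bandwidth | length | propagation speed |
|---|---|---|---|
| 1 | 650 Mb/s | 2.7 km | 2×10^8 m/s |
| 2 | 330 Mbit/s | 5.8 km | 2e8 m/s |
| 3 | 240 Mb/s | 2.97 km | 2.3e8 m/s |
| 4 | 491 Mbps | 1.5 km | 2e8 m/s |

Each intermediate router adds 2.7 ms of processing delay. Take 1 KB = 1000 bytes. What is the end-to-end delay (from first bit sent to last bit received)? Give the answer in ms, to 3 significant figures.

L = 56800 bits.
Transmission delays (L/R per hop): 0.0873846, 0.172121, 0.236667, 0.115682 ms; sum = 0.611855 ms.
Propagation delays (d/s per hop): 0.0135, 0.029, 0.012913, 0.0075 ms; sum = 0.062913 ms.
Processing at 3 router(s): 3 × 2.7 ms = 8.1 ms.
End-to-end = 8.77 ms.

8.77 ms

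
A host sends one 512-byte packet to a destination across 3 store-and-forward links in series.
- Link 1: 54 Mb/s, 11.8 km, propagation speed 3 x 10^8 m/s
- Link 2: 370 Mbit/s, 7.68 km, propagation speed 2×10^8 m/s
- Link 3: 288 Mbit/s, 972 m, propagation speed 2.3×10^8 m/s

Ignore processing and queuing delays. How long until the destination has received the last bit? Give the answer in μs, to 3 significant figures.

L = 512 × 8 = 4096 bits.
Transmission delays (L/R per hop): 75.8519, 11.0703, 14.2222 μs; sum = 101.144 μs.
Propagation delays (d/s per hop): 39.3333, 38.4, 4.22609 μs; sum = 81.9594 μs.
End-to-end = 183 μs.

183 μs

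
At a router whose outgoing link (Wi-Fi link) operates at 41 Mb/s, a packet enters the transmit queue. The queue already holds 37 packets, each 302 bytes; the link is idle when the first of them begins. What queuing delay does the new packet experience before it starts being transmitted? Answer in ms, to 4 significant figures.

2.180 ms

Each queued packet: L/R = 2416/41000000 = 0.0589268 ms.
37 queued → 2.18029 ms.
Queuing delay = 2.180 ms.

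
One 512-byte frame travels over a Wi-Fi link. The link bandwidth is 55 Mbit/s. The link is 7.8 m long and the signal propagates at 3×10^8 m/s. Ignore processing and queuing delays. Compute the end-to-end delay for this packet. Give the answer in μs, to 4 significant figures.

L = 512 × 8 = 4096 bits.
Transmission delay = L/R = 4096 / 55000000 = 74.4727 μs.
Propagation delay = d/s = 7.8 m / 300000000 m/s = 0.026 μs.
Total = 74.50 μs.

74.50 μs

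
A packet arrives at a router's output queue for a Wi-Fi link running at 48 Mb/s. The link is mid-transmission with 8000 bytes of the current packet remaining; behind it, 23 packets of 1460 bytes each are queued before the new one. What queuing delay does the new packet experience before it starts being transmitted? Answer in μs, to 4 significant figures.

6930 μs

Each queued packet: L/R = 11680/48000000 = 243.333 μs.
23 queued → 5596.67 μs.
Plus remaining 64000 bits of current packet: 1333.33 μs.
Queuing delay = 6930 μs.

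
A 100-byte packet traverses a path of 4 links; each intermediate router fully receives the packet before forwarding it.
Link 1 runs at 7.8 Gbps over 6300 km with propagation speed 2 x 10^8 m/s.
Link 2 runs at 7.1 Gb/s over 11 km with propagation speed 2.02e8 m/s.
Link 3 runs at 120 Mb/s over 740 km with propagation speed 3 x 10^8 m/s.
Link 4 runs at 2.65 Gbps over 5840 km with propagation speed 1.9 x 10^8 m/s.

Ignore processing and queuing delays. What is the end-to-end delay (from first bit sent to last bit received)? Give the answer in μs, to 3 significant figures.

L = 100 × 8 = 800 bits.
Transmission delays (L/R per hop): 0.102564, 0.112676, 6.66667, 0.301887 μs; sum = 7.18379 μs.
Propagation delays (d/s per hop): 31500, 54.4554, 2466.67, 30736.8 μs; sum = 64758 μs.
End-to-end = 64800 μs.

64800 μs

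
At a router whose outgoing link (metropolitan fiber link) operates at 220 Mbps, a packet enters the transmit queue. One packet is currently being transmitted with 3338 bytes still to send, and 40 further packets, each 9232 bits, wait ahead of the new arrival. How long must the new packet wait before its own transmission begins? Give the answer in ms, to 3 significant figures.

1.80 ms

Each queued packet: L/R = 9232/220000000 = 0.0419636 ms.
40 queued → 1.67855 ms.
Plus remaining 26704 bits of current packet: 0.121382 ms.
Queuing delay = 1.80 ms.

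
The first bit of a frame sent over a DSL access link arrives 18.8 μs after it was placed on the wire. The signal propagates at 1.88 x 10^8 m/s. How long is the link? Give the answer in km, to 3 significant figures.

3.53 km

d = s × t_prop = 188000000 × 1.88e-05 = 3.53 km.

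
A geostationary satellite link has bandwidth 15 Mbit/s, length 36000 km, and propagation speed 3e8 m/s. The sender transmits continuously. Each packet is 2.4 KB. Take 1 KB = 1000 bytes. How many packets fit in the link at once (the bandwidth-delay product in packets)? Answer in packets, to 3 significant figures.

Propagation delay = 36000000 / 300000000 = 0.12 s.
BDP = R × t_prop = 15000000 × 0.12 = 1800000 bits.
In packets of 19200 bits: 93.8 packets.

93.8 packets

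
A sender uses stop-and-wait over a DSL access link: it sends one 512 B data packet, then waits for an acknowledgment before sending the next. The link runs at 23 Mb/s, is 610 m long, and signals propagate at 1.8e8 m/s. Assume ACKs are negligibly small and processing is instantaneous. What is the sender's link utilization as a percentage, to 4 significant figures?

96.33 %

t_tx = L/R = 4096/23000000 = 0.000178087 s.
t_prop = 610/180000000 = 3.38889e-06 s; RTT = 6.77778e-06 s.
Cycle = t_tx + RTT = 0.000184865 s.
Utilization = t_tx / cycle = 0.000178087/0.000184865 = 96.33 %.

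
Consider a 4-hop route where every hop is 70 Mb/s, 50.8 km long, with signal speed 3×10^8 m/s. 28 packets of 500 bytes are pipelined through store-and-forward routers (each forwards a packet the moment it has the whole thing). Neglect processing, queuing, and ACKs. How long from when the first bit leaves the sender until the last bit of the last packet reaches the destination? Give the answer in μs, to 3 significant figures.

2450 μs

Per-hop transmission t_tx = L/R = 4000/70000000 = 57.1429 μs.
Per-hop propagation t_prop = 50800/300000000 = 169.333 μs.
Pipeline fill: first packet needs 4·t_tx to clear all hops; remaining 27 packets each add one t_tx.
Total = (4+28-1)·t_tx + 4·t_prop = 31·57.1429 + 4·169.333 = 2450 μs.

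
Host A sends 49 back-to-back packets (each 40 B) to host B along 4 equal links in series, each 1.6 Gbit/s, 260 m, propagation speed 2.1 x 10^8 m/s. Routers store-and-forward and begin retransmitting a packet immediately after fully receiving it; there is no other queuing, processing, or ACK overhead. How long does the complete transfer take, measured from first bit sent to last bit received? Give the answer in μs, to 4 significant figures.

Per-hop transmission t_tx = L/R = 320/1600000000 = 0.2 μs.
Per-hop propagation t_prop = 260/210000000 = 1.2381 μs.
Pipeline fill: first packet needs 4·t_tx to clear all hops; remaining 48 packets each add one t_tx.
Total = (4+49-1)·t_tx + 4·t_prop = 52·0.2 + 4·1.2381 = 15.35 μs.

15.35 μs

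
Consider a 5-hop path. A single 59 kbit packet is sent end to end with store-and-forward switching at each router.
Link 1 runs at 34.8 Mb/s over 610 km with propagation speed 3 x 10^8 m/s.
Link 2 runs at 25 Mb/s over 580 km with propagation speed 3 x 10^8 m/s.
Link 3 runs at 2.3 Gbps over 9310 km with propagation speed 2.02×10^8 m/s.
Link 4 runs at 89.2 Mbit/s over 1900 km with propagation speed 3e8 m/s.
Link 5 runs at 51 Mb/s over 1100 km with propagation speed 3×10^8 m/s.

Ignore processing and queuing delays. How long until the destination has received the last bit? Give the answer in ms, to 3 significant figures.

L = 59000 bits.
Transmission delays (L/R per hop): 1.6954, 2.36, 0.0256522, 0.661435, 1.15686 ms; sum = 5.89935 ms.
Propagation delays (d/s per hop): 2.03333, 1.93333, 46.0891, 6.33333, 3.66667 ms; sum = 60.0558 ms.
End-to-end = 66.0 ms.

66.0 ms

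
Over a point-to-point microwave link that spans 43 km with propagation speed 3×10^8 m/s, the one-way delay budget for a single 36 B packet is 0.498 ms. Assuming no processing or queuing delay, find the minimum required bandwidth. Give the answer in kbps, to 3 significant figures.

812 kbps

L = 288 bits.
Propagation delay = 43000 / 300000000 = 0.143333 ms.
Transmission budget = 0.498 − 0.143333 = 0.354667 ms.
R ≥ L / t_tx = 288 bits / 0.000354667 s = 812 kbps.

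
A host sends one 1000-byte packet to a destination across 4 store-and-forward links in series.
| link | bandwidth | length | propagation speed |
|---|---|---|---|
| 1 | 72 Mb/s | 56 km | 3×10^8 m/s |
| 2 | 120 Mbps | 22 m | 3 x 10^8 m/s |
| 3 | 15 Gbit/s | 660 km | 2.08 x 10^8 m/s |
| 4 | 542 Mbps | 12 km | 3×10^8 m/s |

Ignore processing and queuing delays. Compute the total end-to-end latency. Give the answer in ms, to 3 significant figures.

L = 1000 × 8 = 8000 bits.
Transmission delays (L/R per hop): 0.111111, 0.0666667, 0.000533333, 0.0147601 ms; sum = 0.193071 ms.
Propagation delays (d/s per hop): 0.186667, 7.33333e-05, 3.17308, 0.04 ms; sum = 3.39982 ms.
End-to-end = 3.59 ms.

3.59 ms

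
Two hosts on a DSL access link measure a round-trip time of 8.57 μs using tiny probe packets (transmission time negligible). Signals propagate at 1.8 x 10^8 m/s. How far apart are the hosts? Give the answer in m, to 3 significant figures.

771 m

One-way propagation = RTT/2 = 4.285 μs.
d = s × t = 180000000 × 4.285e-06 = 771 m.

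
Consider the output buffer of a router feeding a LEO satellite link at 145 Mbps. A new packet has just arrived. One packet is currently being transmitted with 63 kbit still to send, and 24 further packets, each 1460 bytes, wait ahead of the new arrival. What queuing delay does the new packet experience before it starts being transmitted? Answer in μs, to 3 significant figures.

Each queued packet: L/R = 11680/145000000 = 80.5517 μs.
24 queued → 1933.24 μs.
Plus remaining 63000 bits of current packet: 434.483 μs.
Queuing delay = 2370 μs.

2370 μs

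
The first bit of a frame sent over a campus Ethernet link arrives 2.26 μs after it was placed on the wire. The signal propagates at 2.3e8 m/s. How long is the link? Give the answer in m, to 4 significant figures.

d = s × t_prop = 2.3e+08 × 2.26e-06 = 519.8 m.

519.8 m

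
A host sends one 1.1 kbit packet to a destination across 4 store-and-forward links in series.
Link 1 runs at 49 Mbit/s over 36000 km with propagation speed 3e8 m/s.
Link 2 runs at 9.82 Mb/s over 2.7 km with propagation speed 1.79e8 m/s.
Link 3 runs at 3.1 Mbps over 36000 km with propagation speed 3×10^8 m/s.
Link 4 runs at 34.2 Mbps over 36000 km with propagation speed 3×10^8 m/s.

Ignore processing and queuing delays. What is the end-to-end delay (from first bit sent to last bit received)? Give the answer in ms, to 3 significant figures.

361 ms

L = 1100 bits.
Transmission delays (L/R per hop): 0.022449, 0.112016, 0.354839, 0.0321637 ms; sum = 0.521468 ms.
Propagation delays (d/s per hop): 120, 0.0150838, 120, 120 ms; sum = 360.015 ms.
End-to-end = 361 ms.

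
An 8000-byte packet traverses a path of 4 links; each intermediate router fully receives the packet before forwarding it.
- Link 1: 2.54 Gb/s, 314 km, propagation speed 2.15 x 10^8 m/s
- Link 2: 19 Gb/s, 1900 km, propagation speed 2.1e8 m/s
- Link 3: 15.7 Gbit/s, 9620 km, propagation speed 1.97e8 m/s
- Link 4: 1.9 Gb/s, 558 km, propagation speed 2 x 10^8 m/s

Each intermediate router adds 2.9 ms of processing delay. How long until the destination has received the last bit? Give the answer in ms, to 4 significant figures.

70.90 ms

L = 8000 × 8 = 64000 bits.
Transmission delays (L/R per hop): 0.0251969, 0.00336842, 0.00407643, 0.0336842 ms; sum = 0.0663259 ms.
Propagation delays (d/s per hop): 1.46047, 9.04762, 48.8325, 2.79 ms; sum = 62.1306 ms.
Processing at 3 router(s): 3 × 2.9 ms = 8.7 ms.
End-to-end = 70.90 ms.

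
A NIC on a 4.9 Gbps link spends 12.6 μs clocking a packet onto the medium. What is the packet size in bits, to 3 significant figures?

61700 bits

L = R × t_tx = 4900000000 b/s × 1.26e-05 s = 61740 bits.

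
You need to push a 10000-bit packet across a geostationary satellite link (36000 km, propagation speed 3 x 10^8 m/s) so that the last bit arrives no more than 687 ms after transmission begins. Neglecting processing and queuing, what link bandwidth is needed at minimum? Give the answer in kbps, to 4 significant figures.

Propagation delay = 36000000 / 300000000 = 120 ms.
Transmission budget = 687 − 120 = 567 ms.
R ≥ L / t_tx = 10000 bits / 0.567 s = 17.64 kbps.

17.64 kbps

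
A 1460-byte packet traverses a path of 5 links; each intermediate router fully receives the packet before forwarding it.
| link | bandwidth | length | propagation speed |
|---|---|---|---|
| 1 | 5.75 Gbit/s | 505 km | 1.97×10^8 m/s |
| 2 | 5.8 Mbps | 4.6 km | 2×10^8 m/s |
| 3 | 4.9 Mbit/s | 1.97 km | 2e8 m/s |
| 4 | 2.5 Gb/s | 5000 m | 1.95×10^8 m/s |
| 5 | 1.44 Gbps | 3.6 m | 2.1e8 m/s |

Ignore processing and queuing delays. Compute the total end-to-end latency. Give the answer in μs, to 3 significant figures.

L = 1460 × 8 = 11680 bits.
Transmission delays (L/R per hop): 2.0313, 2013.79, 2383.67, 4.672, 8.11111 μs; sum = 4412.28 μs.
Propagation delays (d/s per hop): 2563.45, 23, 9.85, 25.641, 0.0171429 μs; sum = 2621.96 μs.
End-to-end = 7030 μs.

7030 μs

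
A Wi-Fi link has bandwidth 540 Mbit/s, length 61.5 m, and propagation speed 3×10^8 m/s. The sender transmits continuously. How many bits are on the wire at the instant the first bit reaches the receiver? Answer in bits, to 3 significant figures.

Propagation delay = 61.5 / 300000000 = 2.05e-07 s.
BDP = R × t_prop = 540000000 × 2.05e-07 = 110.7 bits.

111 bits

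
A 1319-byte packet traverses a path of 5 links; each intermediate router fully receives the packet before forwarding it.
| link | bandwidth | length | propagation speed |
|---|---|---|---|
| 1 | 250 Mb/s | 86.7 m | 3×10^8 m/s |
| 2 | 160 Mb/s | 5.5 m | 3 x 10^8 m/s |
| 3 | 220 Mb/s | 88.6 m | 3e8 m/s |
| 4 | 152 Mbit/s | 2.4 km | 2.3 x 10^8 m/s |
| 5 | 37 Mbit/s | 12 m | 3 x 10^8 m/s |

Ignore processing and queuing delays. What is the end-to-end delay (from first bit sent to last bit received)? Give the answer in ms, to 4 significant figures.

0.5218 ms

L = 1319 × 8 = 10552 bits.
Transmission delays (L/R per hop): 0.042208, 0.06595, 0.0479636, 0.0694211, 0.285189 ms; sum = 0.510732 ms.
Propagation delays (d/s per hop): 0.000289, 1.83333e-05, 0.000295333, 0.0104348, 4e-05 ms; sum = 0.0110774 ms.
End-to-end = 0.5218 ms.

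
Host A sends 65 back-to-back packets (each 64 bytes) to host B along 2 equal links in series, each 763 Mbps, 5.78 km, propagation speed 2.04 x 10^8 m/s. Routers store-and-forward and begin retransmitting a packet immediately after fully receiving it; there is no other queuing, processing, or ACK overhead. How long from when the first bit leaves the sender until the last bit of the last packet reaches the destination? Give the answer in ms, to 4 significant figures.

Per-hop transmission t_tx = L/R = 512/763000000 = 0.000671035 ms.
Per-hop propagation t_prop = 5780/204000000 = 0.0283333 ms.
Pipeline fill: first packet needs 2·t_tx to clear all hops; remaining 64 packets each add one t_tx.
Total = (2+65-1)·t_tx + 2·t_prop = 66·0.000671035 + 2·0.0283333 = 0.1010 ms.

0.1010 ms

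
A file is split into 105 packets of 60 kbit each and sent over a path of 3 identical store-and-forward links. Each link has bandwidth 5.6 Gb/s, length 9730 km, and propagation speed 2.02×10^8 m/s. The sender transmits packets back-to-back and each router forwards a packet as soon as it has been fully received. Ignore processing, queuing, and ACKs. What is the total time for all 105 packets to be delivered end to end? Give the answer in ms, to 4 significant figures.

Per-hop transmission t_tx = L/R = 60000/5600000000 = 0.0107143 ms.
Per-hop propagation t_prop = 9730000/202000000 = 48.1683 ms.
Pipeline fill: first packet needs 3·t_tx to clear all hops; remaining 104 packets each add one t_tx.
Total = (3+105-1)·t_tx + 3·t_prop = 107·0.0107143 + 3·48.1683 = 145.7 ms.

145.7 ms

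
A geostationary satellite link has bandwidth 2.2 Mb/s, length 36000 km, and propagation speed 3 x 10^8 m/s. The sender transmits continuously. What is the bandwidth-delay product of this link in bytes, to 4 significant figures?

Propagation delay = 36000000 / 300000000 = 0.12 s.
BDP = R × t_prop = 2200000 × 0.12 = 264000 bits.
In bytes: 264000/8 = 33000 bytes.

33000 bytes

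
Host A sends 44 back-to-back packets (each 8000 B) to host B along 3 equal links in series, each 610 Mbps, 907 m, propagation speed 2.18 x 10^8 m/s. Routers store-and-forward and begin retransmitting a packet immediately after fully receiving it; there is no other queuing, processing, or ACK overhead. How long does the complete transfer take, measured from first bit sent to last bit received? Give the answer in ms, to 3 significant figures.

4.84 ms

Per-hop transmission t_tx = L/R = 64000/610000000 = 0.104918 ms.
Per-hop propagation t_prop = 907/2.18e+08 = 0.00416055 ms.
Pipeline fill: first packet needs 3·t_tx to clear all hops; remaining 43 packets each add one t_tx.
Total = (3+44-1)·t_tx + 3·t_prop = 46·0.104918 + 3·0.00416055 = 4.84 ms.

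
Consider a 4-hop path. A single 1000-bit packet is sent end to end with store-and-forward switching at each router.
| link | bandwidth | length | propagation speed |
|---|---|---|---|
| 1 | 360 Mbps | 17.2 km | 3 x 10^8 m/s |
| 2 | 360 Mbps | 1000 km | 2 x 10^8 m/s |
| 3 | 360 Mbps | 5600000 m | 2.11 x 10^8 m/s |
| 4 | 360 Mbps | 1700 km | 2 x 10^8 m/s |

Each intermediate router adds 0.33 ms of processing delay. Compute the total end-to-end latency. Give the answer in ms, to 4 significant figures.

41.10 ms

Transmission delay per hop = L/R = 1000/360000000 = 0.00277778 ms; 4 hops → 0.0111111 ms.
Propagation delays (d/s per hop): 0.0573333, 5, 26.5403, 8.5 ms; sum = 40.0976 ms.
Processing at 3 router(s): 3 × 0.33 ms = 0.99 ms.
End-to-end = 41.10 ms.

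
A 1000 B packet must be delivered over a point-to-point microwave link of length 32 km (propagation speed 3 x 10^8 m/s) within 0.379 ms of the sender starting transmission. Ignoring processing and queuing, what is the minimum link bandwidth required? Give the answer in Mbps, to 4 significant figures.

29.38 Mbps

L = 8000 bits.
Propagation delay = 32000 / 300000000 = 0.106667 ms.
Transmission budget = 0.379 − 0.106667 = 0.272333 ms.
R ≥ L / t_tx = 8000 bits / 0.000272333 s = 29.38 Mbps.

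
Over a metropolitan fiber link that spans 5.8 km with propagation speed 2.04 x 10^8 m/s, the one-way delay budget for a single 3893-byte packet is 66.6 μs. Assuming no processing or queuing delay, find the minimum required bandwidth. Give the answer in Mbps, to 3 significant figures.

816 Mbps

L = 31144 bits.
Propagation delay = 5800 / 204000000 = 28.4314 μs.
Transmission budget = 66.6 − 28.4314 = 38.1686 μs.
R ≥ L / t_tx = 31144 bits / 3.81686e-05 s = 816 Mbps.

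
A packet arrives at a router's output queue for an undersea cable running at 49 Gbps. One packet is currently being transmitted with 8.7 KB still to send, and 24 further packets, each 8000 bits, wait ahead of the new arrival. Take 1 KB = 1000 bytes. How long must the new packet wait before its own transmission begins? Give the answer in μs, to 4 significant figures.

5.339 μs

Each queued packet: L/R = 8000/49000000000 = 0.163265 μs.
24 queued → 3.91837 μs.
Plus remaining 69600 bits of current packet: 1.42041 μs.
Queuing delay = 5.339 μs.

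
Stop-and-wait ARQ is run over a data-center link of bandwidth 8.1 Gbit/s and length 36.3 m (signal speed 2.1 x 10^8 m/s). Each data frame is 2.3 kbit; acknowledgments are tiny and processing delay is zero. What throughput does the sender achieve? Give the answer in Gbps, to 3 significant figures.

3.65 Gbps

t_tx = L/R = 2300/8100000000 = 2.83951e-07 s.
t_prop = 36.3/210000000 = 1.72857e-07 s; RTT = 3.45714e-07 s.
Cycle = t_tx + RTT = 6.29665e-07 s.
Throughput = L / cycle = 2300 / 6.29665e-07 = 3.65 Gbps.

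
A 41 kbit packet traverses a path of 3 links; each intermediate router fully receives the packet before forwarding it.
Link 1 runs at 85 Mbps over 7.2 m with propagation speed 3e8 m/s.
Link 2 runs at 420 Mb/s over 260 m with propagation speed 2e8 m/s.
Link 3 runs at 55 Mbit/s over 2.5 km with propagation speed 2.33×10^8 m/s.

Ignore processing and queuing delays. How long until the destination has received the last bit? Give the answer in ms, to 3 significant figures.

L = 41000 bits.
Transmission delays (L/R per hop): 0.482353, 0.097619, 0.745455 ms; sum = 1.32543 ms.
Propagation delays (d/s per hop): 2.4e-05, 0.0013, 0.0107296 ms; sum = 0.0120536 ms.
End-to-end = 1.34 ms.

1.34 ms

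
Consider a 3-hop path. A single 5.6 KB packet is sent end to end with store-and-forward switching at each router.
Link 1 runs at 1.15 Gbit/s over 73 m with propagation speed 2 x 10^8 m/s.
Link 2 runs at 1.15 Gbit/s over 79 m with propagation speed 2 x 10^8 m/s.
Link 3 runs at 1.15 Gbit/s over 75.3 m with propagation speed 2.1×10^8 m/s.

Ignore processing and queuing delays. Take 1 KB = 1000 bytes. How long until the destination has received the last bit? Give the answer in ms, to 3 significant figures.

L = 44800 bits.
Transmission delay per hop = L/R = 44800/1150000000 = 0.0389565 ms; 3 hops → 0.11687 ms.
Propagation delays (d/s per hop): 0.000365, 0.000395, 0.000358571 ms; sum = 0.00111857 ms.
End-to-end = 0.118 ms.

0.118 ms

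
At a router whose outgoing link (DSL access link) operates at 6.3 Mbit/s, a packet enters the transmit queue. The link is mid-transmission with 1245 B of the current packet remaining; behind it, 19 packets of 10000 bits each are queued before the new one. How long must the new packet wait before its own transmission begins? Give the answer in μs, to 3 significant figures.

31700 μs

Each queued packet: L/R = 10000/6300000 = 1587.3 μs.
19 queued → 30158.7 μs.
Plus remaining 9960 bits of current packet: 1580.95 μs.
Queuing delay = 31700 μs.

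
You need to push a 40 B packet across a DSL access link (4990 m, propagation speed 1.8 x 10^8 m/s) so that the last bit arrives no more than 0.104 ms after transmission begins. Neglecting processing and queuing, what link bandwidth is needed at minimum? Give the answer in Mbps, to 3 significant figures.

L = 320 bits.
Propagation delay = 4990 / 180000000 = 0.0277222 ms.
Transmission budget = 0.104 − 0.0277222 = 0.0762778 ms.
R ≥ L / t_tx = 320 bits / 7.62778e-05 s = 4.20 Mbps.

4.20 Mbps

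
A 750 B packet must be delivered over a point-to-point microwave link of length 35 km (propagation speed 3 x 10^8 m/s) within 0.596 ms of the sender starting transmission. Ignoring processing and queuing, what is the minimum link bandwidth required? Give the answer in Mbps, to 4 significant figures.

12.52 Mbps

L = 6000 bits.
Propagation delay = 35000 / 300000000 = 0.116667 ms.
Transmission budget = 0.596 − 0.116667 = 0.479333 ms.
R ≥ L / t_tx = 6000 bits / 0.000479333 s = 12.52 Mbps.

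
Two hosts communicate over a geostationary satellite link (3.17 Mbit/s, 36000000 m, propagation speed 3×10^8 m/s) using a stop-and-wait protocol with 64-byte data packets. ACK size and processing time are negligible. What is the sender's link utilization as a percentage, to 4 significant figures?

t_tx = L/R = 512/3170000 = 0.000161514 s.
t_prop = 36000000/300000000 = 0.12 s; RTT = 0.24 s.
Cycle = t_tx + RTT = 0.240162 s.
Utilization = t_tx / cycle = 0.000161514/0.240162 = 0.06725 %.

0.06725 %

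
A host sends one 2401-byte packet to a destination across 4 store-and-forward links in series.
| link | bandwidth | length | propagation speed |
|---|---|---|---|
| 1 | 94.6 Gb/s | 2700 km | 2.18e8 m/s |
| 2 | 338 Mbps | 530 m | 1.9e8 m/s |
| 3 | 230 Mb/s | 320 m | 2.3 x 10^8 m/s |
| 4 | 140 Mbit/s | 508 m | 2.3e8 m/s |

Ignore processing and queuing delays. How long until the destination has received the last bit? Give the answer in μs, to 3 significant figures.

12700 μs

L = 2401 × 8 = 19208 bits.
Transmission delays (L/R per hop): 0.203044, 56.8284, 83.513, 137.2 μs; sum = 277.744 μs.
Propagation delays (d/s per hop): 12385.3, 2.78947, 1.3913, 2.2087 μs; sum = 12391.7 μs.
End-to-end = 12700 μs.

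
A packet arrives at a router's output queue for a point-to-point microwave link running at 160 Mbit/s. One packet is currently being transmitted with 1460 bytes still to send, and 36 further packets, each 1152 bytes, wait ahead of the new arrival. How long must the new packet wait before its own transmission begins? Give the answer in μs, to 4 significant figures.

Each queued packet: L/R = 9216/160000000 = 57.6 μs.
36 queued → 2073.6 μs.
Plus remaining 11680 bits of current packet: 73 μs.
Queuing delay = 2147 μs.

2147 μs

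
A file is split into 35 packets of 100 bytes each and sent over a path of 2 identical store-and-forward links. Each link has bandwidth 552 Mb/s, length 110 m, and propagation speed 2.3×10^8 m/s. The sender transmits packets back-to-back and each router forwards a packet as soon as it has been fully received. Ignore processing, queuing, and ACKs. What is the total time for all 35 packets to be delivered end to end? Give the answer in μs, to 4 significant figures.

53.13 μs

Per-hop transmission t_tx = L/R = 800/552000000 = 1.44928 μs.
Per-hop propagation t_prop = 110/2.3e+08 = 0.478261 μs.
Pipeline fill: first packet needs 2·t_tx to clear all hops; remaining 34 packets each add one t_tx.
Total = (2+35-1)·t_tx + 2·t_prop = 36·1.44928 + 2·0.478261 = 53.13 μs.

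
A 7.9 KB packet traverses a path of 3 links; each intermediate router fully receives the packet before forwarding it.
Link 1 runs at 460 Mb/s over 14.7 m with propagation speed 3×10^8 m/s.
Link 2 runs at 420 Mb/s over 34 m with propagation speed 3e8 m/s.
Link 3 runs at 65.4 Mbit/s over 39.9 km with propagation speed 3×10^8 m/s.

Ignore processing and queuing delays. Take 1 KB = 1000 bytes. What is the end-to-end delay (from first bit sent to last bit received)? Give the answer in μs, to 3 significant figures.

1390 μs

L = 63200 bits.
Transmission delays (L/R per hop): 137.391, 150.476, 966.361 μs; sum = 1254.23 μs.
Propagation delays (d/s per hop): 0.049, 0.113333, 133 μs; sum = 133.162 μs.
End-to-end = 1390 μs.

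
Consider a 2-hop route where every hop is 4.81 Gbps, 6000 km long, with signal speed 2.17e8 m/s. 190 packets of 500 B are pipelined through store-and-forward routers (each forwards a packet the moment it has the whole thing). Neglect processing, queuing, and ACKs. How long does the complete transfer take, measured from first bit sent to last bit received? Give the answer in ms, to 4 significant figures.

Per-hop transmission t_tx = L/R = 4000/4810000000 = 0.000831601 ms.
Per-hop propagation t_prop = 6000000/217000000 = 27.6498 ms.
Pipeline fill: first packet needs 2·t_tx to clear all hops; remaining 189 packets each add one t_tx.
Total = (2+190-1)·t_tx + 2·t_prop = 191·0.000831601 + 2·27.6498 = 55.46 ms.

55.46 ms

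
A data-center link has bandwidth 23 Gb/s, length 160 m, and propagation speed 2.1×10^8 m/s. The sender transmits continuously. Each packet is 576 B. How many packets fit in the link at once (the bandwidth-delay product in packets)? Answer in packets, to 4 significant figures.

3.803 packets

Propagation delay = 160 / 210000000 = 7.61905e-07 s.
BDP = R × t_prop = 23000000000 × 7.61905e-07 = 17523.8 bits.
In packets of 4608 bits: 3.803 packets.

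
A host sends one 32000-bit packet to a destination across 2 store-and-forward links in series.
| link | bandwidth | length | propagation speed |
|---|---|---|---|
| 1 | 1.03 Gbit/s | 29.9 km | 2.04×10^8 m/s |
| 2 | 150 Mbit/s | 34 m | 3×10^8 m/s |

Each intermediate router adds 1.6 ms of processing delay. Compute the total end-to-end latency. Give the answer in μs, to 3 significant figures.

Transmission delays (L/R per hop): 31.068, 213.333 μs; sum = 244.401 μs.
Propagation delays (d/s per hop): 146.569, 0.113333 μs; sum = 146.682 μs.
Processing at 1 router(s): 1 × 1.6 ms = 1600 μs.
End-to-end = 1990 μs.

1990 μs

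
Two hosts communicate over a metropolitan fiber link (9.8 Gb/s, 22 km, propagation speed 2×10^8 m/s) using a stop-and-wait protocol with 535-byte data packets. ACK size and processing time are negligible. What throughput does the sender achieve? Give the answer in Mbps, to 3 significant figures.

19.4 Mbps

t_tx = L/R = 4280/9800000000 = 4.36735e-07 s.
t_prop = 22000/200000000 = 0.00011 s; RTT = 0.00022 s.
Cycle = t_tx + RTT = 0.000220437 s.
Throughput = L / cycle = 4280 / 0.000220437 = 19.4 Mbps.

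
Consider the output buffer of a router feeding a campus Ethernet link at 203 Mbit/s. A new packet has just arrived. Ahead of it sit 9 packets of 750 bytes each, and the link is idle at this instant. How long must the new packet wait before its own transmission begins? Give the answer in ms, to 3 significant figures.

0.266 ms

Each queued packet: L/R = 6000/203000000 = 0.0295567 ms.
9 queued → 0.26601 ms.
Queuing delay = 0.266 ms.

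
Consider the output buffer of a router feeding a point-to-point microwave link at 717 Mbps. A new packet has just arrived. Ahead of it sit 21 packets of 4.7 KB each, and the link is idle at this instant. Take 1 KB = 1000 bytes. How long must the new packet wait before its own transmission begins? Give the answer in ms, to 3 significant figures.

Each queued packet: L/R = 37600/717000000 = 0.0524407 ms.
21 queued → 1.10126 ms.
Queuing delay = 1.10 ms.

1.10 ms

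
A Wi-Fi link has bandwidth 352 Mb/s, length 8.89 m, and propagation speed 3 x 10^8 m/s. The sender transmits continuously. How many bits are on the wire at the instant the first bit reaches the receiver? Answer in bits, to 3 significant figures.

Propagation delay = 8.89 / 300000000 = 2.96333e-08 s.
BDP = R × t_prop = 352000000 × 2.96333e-08 = 10.4309 bits.

10.4 bits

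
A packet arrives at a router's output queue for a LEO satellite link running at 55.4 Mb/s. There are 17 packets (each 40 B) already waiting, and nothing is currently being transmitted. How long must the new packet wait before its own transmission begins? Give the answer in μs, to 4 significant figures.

98.19 μs

Each queued packet: L/R = 320/55400000 = 5.77617 μs.
17 queued → 98.1949 μs.
Queuing delay = 98.19 μs.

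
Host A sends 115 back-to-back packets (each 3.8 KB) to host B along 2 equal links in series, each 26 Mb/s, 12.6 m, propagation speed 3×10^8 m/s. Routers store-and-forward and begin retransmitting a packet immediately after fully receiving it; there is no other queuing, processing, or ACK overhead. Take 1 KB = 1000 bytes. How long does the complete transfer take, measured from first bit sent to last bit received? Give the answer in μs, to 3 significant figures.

136000 μs

Per-hop transmission t_tx = L/R = 30400/26000000 = 1169.23 μs.
Per-hop propagation t_prop = 12.6/300000000 = 0.042 μs.
Pipeline fill: first packet needs 2·t_tx to clear all hops; remaining 114 packets each add one t_tx.
Total = (2+115-1)·t_tx + 2·t_prop = 116·1169.23 + 2·0.042 = 136000 μs.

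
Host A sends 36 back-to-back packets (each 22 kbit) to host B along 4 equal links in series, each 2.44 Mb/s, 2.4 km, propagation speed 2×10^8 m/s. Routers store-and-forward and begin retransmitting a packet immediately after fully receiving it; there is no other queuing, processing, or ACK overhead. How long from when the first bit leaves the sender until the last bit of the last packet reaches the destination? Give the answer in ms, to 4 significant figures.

351.7 ms

Per-hop transmission t_tx = L/R = 22000/2440000 = 9.01639 ms.
Per-hop propagation t_prop = 2400/200000000 = 0.012 ms.
Pipeline fill: first packet needs 4·t_tx to clear all hops; remaining 35 packets each add one t_tx.
Total = (4+36-1)·t_tx + 4·t_prop = 39·9.01639 + 4·0.012 = 351.7 ms.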